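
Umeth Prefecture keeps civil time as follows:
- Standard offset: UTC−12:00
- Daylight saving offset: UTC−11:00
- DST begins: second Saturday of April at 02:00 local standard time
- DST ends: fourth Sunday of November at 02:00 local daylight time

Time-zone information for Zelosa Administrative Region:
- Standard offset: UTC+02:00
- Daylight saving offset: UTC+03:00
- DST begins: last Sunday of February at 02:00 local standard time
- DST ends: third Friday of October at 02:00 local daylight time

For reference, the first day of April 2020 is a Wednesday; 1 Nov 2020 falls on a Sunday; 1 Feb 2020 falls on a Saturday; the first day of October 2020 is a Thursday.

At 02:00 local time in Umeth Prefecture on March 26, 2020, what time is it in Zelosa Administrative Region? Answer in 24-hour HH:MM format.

17:00

1 April 2020 is a Wednesday, so the first Saturday is April 4 and the second is April 11.
1 November 2020 is a Sunday, so the first Sunday is November 1 and the fourth is November 22.
Daylight saving runs 11 April – 22 November; March 26, 2020 is outside that window, so Umeth Prefecture is on standard time at UTC−12:00.
02:00 Umeth Prefecture + 12h = 14:00 UTC.
1 February 2020 is a Saturday, so Sundays fall on 2, 9, 16, 23; the last is February 23.
1 October 2020 is a Thursday, so the first Friday is October 2 and the third is October 16.
At the standard offset (UTC+02:00), 14:00 UTC + 2h = 16:00 Zelosa Administrative Region standard time.
The standard-time date in Zelosa Administrative Region, March 26, 2020, falls between 23 February and 16 October, so daylight saving is in effect and Zelosa Administrative Region is at UTC+03:00.
14:00 UTC + 3h = 17:00 Zelosa Administrative Region.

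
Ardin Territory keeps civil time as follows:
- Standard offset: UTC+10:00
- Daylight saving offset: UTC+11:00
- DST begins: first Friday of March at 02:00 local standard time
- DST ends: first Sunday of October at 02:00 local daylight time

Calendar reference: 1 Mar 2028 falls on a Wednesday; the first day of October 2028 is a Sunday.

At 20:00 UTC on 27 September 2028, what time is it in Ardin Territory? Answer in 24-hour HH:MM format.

07:00

1 March 2028 is a Wednesday, so the first Friday is March 3.
1 October 2028 is a Sunday, so the first Sunday is October 1.
At the standard offset (UTC+10:00), 20:00 UTC + 10h = 06:00 Ardin Territory standard time (rolling into the next day, 28 September 2028).
The standard-time date in Ardin Territory, 28 September 2028, falls between 3 March and 1 October, so daylight saving is in effect and Ardin Territory is at UTC+11:00.
20:00 UTC + 11h = 07:00 local (rolling into the next day, 28 September 2028).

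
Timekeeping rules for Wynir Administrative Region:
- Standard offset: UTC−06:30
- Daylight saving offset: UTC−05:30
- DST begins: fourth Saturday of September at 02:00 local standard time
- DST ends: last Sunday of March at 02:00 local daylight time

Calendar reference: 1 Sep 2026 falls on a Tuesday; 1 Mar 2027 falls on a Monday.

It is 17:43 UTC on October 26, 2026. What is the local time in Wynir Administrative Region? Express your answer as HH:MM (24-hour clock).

12:13

1 September 2026 is a Tuesday, so the first Saturday is September 5 and the fourth is September 26.
1 March 2027 is a Monday, so Sundays fall on 7, 14, 21, 28; the last is March 28.
At the standard offset (UTC−06:30), 17:43 UTC − 6h30m = 11:13 Wynir Administrative Region standard time.
Daylight saving runs 26 September 2026 – 28 March 2027; the standard-time date in Wynir Administrative Region, October 26, 2026, is inside that window, so Wynir Administrative Region is at UTC−05:30.
17:43 UTC − 5h30m = 12:13 local.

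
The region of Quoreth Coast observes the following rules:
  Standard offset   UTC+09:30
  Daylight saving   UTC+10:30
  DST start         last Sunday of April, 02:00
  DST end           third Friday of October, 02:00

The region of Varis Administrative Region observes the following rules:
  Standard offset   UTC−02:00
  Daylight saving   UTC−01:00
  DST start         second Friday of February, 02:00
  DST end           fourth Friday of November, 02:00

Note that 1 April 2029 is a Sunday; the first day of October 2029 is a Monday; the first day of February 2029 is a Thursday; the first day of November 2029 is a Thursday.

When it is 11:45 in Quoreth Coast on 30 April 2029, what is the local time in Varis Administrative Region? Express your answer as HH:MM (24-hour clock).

00:15

1 April 2029 is a Sunday, so Sundays fall on 1, 8, 15, 22, 29; the last is April 29.
1 October 2029 is a Monday, so the first Friday is October 5 and the third is October 19.
Daylight saving runs 29 April – 19 October; 30 April 2029 is inside that window, so Quoreth Coast is at UTC+10:30.
11:45 Quoreth Coast − 10h30m = 01:15 UTC.
1 February 2029 is a Thursday, so the first Friday is February 2 and the second is February 9.
1 November 2029 is a Thursday, so the first Friday is November 2 and the fourth is November 23.
At the standard offset (UTC−02:00), 01:15 UTC − 2h = 23:15 Varis Administrative Region standard time (rolling into the previous day, 29 April 2029).
The standard-time date in Varis Administrative Region, 29 April 2029, falls between 9 February and 23 November, so daylight saving is in effect and Varis Administrative Region is at UTC−01:00.
01:15 UTC − 1h = 00:15 Varis Administrative Region.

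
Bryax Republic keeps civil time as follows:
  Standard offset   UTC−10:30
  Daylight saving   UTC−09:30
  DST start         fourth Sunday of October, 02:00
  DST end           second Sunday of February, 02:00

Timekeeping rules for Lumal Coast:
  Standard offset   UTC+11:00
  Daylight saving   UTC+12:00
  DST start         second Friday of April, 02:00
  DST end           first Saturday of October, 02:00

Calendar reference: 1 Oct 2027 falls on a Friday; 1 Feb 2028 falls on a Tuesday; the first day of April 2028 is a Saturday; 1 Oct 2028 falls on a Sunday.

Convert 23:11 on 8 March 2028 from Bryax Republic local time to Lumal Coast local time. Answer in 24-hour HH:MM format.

20:41

1 October 2027 is a Friday, so the first Sunday is October 3 and the fourth is October 24.
1 February 2028 is a Tuesday, so the first Sunday is February 6 and the second is February 13.
8 March 2028 does not fall between 24 October 2027 and 13 February 2028, so daylight saving is not in effect and Bryax Republic is at UTC−10:30.
23:11 Bryax Republic + 10h30m = 09:41 UTC (rolling into the next day, 9 March 2028).
1 April 2028 is a Saturday, so the first Friday is April 7 and the second is April 14.
1 October 2028 is a Sunday, so the first Saturday is October 7.
At the standard offset (UTC+11:00), 09:41 UTC + 11h = 20:41 Lumal Coast standard time.
The standard-time date in Lumal Coast, 9 March 2028, does not fall between 14 April and 7 October, so daylight saving is not in effect and Lumal Coast is at UTC+11:00.
09:41 UTC + 11h = 20:41 Lumal Coast.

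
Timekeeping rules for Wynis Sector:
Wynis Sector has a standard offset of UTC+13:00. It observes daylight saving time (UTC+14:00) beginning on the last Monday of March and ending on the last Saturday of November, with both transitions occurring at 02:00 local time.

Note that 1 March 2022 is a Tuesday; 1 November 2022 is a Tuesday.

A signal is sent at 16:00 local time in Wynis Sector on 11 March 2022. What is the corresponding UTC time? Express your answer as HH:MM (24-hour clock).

03:00

1 March 2022 is a Tuesday, so Mondays fall on 7, 14, 21, 28; the last is March 28.
1 November 2022 is a Tuesday, so Saturdays fall on 5, 12, 19, 26; the last is November 26.
Daylight saving runs 28 March – 26 November; 11 March 2022 is outside that window, so Wynis Sector is on standard time at UTC+13:00.
16:00 local − 13h = 03:00 UTC.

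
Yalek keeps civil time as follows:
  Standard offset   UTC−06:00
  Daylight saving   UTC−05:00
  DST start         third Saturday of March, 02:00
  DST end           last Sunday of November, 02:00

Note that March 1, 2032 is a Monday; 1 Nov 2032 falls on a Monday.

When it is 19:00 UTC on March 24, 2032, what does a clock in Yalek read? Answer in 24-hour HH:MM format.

1 March 2032 is a Monday, so the first Saturday is March 6 and the third is March 20.
1 November 2032 is a Monday, so Sundays fall on 7, 14, 21, 28; the last is November 28.
At the standard offset (UTC−06:00), 19:00 UTC − 6h = 13:00 Yalek standard time.
The standard-time date in Yalek, March 24, 2032, falls between 20 March and 28 November, so daylight saving is in effect and Yalek is at UTC−05:00.
19:00 UTC − 5h = 14:00 local.

14:00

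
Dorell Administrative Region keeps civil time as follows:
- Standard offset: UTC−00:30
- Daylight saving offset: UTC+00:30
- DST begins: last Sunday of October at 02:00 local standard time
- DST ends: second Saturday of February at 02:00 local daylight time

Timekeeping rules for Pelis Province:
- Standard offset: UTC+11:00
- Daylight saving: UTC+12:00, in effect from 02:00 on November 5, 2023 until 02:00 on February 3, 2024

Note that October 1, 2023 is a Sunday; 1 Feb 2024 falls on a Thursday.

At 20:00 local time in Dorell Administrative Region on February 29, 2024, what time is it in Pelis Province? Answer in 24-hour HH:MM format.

07:30

1 October 2023 is a Sunday, so Sundays fall on 1, 8, 15, 22, 29; the last is October 29.
1 February 2024 is a Thursday, so the first Saturday is February 3 and the second is February 10.
February 29, 2024 does not fall between 29 October 2023 and 10 February 2024, so daylight saving is not in effect and Dorell Administrative Region is at UTC−00:30.
20:00 Dorell Administrative Region + 0h30m = 20:30 UTC.
At the standard offset (UTC+11:00), 20:30 UTC + 11h = 07:30 Pelis Province standard time (rolling into the next day, 1 March 2024).
Daylight saving runs 5 November 2023 – 3 February 2024; the standard-time date in Pelis Province, March 1, 2024, is outside that window, so Pelis Province is on standard time at UTC+11:00.
20:30 UTC + 11h = 07:30 Pelis Province (rolling into the next day, 1 March 2024).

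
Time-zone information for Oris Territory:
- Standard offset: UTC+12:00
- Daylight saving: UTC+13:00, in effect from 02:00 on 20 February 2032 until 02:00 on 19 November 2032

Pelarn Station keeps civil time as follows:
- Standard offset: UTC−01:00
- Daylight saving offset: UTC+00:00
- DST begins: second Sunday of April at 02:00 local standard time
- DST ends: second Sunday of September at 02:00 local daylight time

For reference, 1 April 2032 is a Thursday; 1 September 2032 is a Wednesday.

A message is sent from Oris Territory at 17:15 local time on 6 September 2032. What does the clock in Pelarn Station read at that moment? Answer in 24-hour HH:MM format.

6 September 2032 falls between 20 February and 19 November, so daylight saving is in effect and Oris Territory is at UTC+13:00.
17:15 Oris Territory − 13h = 04:15 UTC.
1 April 2032 is a Thursday, so the first Sunday is April 4 and the second is April 11.
1 September 2032 is a Wednesday, so the first Sunday is September 5 and the second is September 12.
At the standard offset (UTC−01:00), 04:15 UTC − 1h = 03:15 Pelarn Station standard time.
The standard-time date in Pelarn Station, 6 September 2032, falls between 11 April and 12 September, so daylight saving is in effect and Pelarn Station is at UTC+00:00.
04:15 UTC + 0h = 04:15 Pelarn Station.

04:15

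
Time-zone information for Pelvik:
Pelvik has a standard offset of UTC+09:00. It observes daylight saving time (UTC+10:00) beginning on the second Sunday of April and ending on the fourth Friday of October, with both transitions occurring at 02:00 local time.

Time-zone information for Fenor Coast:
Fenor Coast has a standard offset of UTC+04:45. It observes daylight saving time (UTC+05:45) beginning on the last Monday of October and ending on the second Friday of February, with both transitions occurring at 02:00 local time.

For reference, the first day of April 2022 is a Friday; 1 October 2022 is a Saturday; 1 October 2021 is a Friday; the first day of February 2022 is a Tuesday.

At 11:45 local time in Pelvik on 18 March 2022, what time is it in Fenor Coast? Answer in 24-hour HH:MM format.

07:30

1 April 2022 is a Friday, so the first Sunday is April 3 and the second is April 10.
1 October 2022 is a Saturday, so the first Friday is October 7 and the fourth is October 28.
18 March 2022 does not fall between 10 April and 28 October, so daylight saving is not in effect and Pelvik is at UTC+09:00.
11:45 Pelvik − 9h = 02:45 UTC.
1 October 2021 is a Friday, so Mondays fall on 4, 11, 18, 25; the last is October 25.
1 February 2022 is a Tuesday, so the first Friday is February 4 and the second is February 11.
At the standard offset (UTC+04:45), 02:45 UTC + 4h45m = 07:30 Fenor Coast standard time.
The standard-time date in Fenor Coast, 18 March 2022, does not fall between 25 October 2021 and 11 February 2022, so daylight saving is not in effect and Fenor Coast is at UTC+04:45.
02:45 UTC + 4h45m = 07:30 Fenor Coast.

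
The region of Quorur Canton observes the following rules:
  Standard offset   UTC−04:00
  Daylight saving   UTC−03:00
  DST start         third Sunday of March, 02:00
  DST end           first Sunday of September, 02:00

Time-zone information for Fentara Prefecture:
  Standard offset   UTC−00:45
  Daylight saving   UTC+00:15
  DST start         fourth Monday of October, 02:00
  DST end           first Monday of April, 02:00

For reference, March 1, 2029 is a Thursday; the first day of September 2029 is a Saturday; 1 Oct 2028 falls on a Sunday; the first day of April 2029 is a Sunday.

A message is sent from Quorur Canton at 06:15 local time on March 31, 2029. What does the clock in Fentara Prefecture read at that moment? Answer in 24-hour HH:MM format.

1 March 2029 is a Thursday, so the first Sunday is March 4 and the third is March 18.
1 September 2029 is a Saturday, so the first Sunday is September 2.
March 31, 2029 lies within the daylight-saving period (18 March – 2 September), so Quorur Canton is on daylight time, UTC−03:00.
06:15 Quorur Canton + 3h = 09:15 UTC.
1 October 2028 is a Sunday, so the first Monday is October 2 and the fourth is October 23.
1 April 2029 is a Sunday, so the first Monday is April 2.
At the standard offset (UTC−00:45), 09:15 UTC − 0h45m = 08:30 Fentara Prefecture standard time.
The standard-time date in Fentara Prefecture, March 31, 2029, lies within the daylight-saving period (23 October 2028 – 2 April 2029), so Fentara Prefecture is on daylight time, UTC+00:15.
09:15 UTC + 0h15m = 09:30 Fentara Prefecture.

09:30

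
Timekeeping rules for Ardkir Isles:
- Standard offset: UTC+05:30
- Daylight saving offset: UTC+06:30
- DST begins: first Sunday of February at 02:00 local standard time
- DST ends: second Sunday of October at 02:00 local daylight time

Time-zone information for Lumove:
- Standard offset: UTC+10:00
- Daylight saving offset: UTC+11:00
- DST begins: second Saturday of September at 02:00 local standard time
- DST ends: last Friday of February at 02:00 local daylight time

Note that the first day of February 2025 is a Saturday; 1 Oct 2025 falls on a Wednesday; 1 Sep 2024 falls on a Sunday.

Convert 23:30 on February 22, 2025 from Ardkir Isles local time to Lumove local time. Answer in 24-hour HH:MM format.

04:00

1 February 2025 is a Saturday, so the first Sunday is February 2.
1 October 2025 is a Wednesday, so the first Sunday is October 5 and the second is October 12.
February 22, 2025 lies within the daylight-saving period (2 February – 12 October), so Ardkir Isles is on daylight time, UTC+06:30.
23:30 Ardkir Isles − 6h30m = 17:00 UTC.
1 September 2024 is a Sunday, so the first Saturday is September 7 and the second is September 14.
1 February 2025 is a Saturday, so Fridays fall on 7, 14, 21, 28; the last is February 28.
At the standard offset (UTC+10:00), 17:00 UTC + 10h = 03:00 Lumove standard time (rolling into the next day, 23 February 2025).
The standard-time date in Lumove, February 23, 2025, falls between 14 September 2024 and 28 February 2025, so daylight saving is in effect and Lumove is at UTC+11:00.
17:00 UTC + 11h = 04:00 Lumove (rolling into the next day, 23 February 2025).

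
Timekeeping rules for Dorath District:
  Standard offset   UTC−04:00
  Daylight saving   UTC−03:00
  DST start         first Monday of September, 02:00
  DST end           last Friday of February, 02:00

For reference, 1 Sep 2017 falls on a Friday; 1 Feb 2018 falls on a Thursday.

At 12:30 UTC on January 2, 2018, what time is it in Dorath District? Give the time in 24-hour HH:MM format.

1 September 2017 is a Friday, so the first Monday is September 4.
1 February 2018 is a Thursday, so Fridays fall on 2, 9, 16, 23; the last is February 23.
At the standard offset (UTC−04:00), 12:30 UTC − 4h = 08:30 Dorath District standard time.
The standard-time date in Dorath District, January 2, 2018, falls between 4 September 2017 and 23 February 2018, so daylight saving is in effect and Dorath District is at UTC−03:00.
12:30 UTC − 3h = 09:30 local.

09:30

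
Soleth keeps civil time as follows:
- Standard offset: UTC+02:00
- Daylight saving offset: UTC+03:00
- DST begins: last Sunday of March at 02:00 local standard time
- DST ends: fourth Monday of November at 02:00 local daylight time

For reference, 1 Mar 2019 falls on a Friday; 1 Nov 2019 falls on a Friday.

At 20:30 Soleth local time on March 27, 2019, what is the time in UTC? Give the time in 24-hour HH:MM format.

18:30

1 March 2019 is a Friday, so Sundays fall on 3, 10, 17, 24, 31; the last is March 31.
1 November 2019 is a Friday, so the first Monday is November 4 and the fourth is November 25.
Daylight saving runs 31 March – 25 November; March 27, 2019 is outside that window, so Soleth is on standard time at UTC+02:00.
20:30 local − 2h = 18:30 UTC.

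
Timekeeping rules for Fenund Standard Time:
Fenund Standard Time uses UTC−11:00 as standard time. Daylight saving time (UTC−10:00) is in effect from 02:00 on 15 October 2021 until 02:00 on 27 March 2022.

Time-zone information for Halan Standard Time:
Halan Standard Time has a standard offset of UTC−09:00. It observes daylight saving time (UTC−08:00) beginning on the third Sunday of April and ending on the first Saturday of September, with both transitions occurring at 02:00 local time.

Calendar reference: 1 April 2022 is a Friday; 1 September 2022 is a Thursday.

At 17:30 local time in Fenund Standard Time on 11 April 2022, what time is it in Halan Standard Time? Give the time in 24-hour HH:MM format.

19:30

11 April 2022 does not fall between 15 October 2021 and 27 March 2022, so daylight saving is not in effect and Fenund Standard Time is at UTC−11:00.
17:30 Fenund Standard Time + 11h = 04:30 UTC (rolling into the next day, 12 April 2022).
1 April 2022 is a Friday, so the first Sunday is April 3 and the third is April 17.
1 September 2022 is a Thursday, so the first Saturday is September 3.
At the standard offset (UTC−09:00), 04:30 UTC − 9h = 19:30 Halan Standard Time standard time (rolling into the previous day, 11 April 2022).
The standard-time date in Halan Standard Time, 11 April 2022, does not fall between 17 April and 3 September, so daylight saving is not in effect and Halan Standard Time is at UTC−09:00.
04:30 UTC − 9h = 19:30 Halan Standard Time (rolling into the previous day, 11 April 2022).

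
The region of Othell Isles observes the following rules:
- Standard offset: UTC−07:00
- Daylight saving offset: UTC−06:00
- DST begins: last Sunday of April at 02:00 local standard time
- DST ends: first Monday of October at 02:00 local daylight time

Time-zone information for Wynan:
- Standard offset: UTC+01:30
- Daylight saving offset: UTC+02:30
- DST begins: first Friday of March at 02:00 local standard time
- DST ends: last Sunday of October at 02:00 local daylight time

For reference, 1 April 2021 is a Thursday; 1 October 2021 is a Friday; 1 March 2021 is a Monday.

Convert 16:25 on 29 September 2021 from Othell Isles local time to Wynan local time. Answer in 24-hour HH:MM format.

1 April 2021 is a Thursday, so Sundays fall on 4, 11, 18, 25; the last is April 25.
1 October 2021 is a Friday, so the first Monday is October 4.
Daylight saving runs 25 April – 4 October; 29 September 2021 is inside that window, so Othell Isles is at UTC−06:00.
16:25 Othell Isles + 6h = 22:25 UTC.
1 March 2021 is a Monday, so the first Friday is March 5.
1 October 2021 is a Friday, so Sundays fall on 3, 10, 17, 24, 31; the last is October 31.
At the standard offset (UTC+01:30), 22:25 UTC + 1h30m = 23:55 Wynan standard time.
Daylight saving runs 5 March – 31 October; the standard-time date in Wynan, 29 September 2021, is inside that window, so Wynan is at UTC+02:30.
22:25 UTC + 2h30m = 00:55 Wynan (rolling into the next day, 30 September 2021).

00:55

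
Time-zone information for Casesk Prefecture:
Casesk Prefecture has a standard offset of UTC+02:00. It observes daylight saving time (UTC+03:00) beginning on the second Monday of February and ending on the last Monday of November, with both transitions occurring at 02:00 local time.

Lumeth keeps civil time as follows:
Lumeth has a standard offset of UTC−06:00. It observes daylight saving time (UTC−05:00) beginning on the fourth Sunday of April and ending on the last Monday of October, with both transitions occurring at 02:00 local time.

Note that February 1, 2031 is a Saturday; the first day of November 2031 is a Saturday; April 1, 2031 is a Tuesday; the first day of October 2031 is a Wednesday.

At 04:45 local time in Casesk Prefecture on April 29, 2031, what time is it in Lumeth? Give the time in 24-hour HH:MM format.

1 February 2031 is a Saturday, so the first Monday is February 3 and the second is February 10.
1 November 2031 is a Saturday, so Mondays fall on 3, 10, 17, 24; the last is November 24.
Daylight saving runs 10 February – 24 November; April 29, 2031 is inside that window, so Casesk Prefecture is at UTC+03:00.
04:45 Casesk Prefecture − 3h = 01:45 UTC.
1 April 2031 is a Tuesday, so the first Sunday is April 6 and the fourth is April 27.
1 October 2031 is a Wednesday, so Mondays fall on 6, 13, 20, 27; the last is October 27.
At the standard offset (UTC−06:00), 01:45 UTC − 6h = 19:45 Lumeth standard time (rolling into the previous day, 28 April 2031).
Daylight saving runs 27 April – 27 October; the standard-time date in Lumeth, April 28, 2031, is inside that window, so Lumeth is at UTC−05:00.
01:45 UTC − 5h = 20:45 Lumeth (rolling into the previous day, 28 April 2031).

20:45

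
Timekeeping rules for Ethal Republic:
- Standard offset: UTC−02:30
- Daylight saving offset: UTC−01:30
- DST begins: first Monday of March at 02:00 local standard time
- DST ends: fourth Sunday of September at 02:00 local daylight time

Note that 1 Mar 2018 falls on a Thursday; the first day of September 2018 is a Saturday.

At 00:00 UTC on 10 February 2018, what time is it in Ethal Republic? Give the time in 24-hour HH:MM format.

1 March 2018 is a Thursday, so the first Monday is March 5.
1 September 2018 is a Saturday, so the first Sunday is September 2 and the fourth is September 23.
At the standard offset (UTC−02:30), 00:00 UTC − 2h30m = 21:30 Ethal Republic standard time (rolling into the previous day, 9 February 2018).
The standard-time date in Ethal Republic, 9 February 2018, does not fall between 5 March and 23 September, so daylight saving is not in effect and Ethal Republic is at UTC−02:30.
00:00 UTC − 2h30m = 21:30 local (rolling into the previous day, 9 February 2018).

21:30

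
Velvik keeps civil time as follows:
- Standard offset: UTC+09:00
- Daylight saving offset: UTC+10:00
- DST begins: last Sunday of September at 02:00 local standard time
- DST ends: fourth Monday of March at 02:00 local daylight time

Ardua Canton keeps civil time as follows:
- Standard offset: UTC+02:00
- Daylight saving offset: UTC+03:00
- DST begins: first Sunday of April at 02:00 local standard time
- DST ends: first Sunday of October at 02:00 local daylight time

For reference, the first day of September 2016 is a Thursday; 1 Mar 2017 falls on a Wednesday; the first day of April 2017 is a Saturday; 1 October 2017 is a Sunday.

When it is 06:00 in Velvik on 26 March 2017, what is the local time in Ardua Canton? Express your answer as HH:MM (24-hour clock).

22:00

1 September 2016 is a Thursday, so Sundays fall on 4, 11, 18, 25; the last is September 25.
1 March 2017 is a Wednesday, so the first Monday is March 6 and the fourth is March 27.
26 March 2017 falls between 25 September 2016 and 27 March 2017, so daylight saving is in effect and Velvik is at UTC+10:00.
06:00 Velvik − 10h = 20:00 UTC (rolling into the previous day, 25 March 2017).
1 April 2017 is a Saturday, so the first Sunday is April 2.
1 October 2017 is a Sunday, so the first Sunday is October 1.
At the standard offset (UTC+02:00), 20:00 UTC + 2h = 22:00 Ardua Canton standard time.
The standard-time date in Ardua Canton, 25 March 2017, does not fall between 2 April and 1 October, so daylight saving is not in effect and Ardua Canton is at UTC+02:00.
20:00 UTC + 2h = 22:00 Ardua Canton.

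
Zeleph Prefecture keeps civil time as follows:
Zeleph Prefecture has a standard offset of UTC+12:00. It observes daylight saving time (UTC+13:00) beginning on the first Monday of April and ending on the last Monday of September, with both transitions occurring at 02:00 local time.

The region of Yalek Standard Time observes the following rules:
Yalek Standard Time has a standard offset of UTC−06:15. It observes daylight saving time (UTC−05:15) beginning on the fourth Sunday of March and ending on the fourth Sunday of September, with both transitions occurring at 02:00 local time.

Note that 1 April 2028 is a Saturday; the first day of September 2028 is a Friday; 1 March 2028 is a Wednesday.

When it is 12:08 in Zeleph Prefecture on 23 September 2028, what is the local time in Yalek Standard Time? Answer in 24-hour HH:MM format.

17:53

1 April 2028 is a Saturday, so the first Monday is April 3.
1 September 2028 is a Friday, so Mondays fall on 4, 11, 18, 25; the last is September 25.
23 September 2028 falls between 3 April and 25 September, so daylight saving is in effect and Zeleph Prefecture is at UTC+13:00.
12:08 Zeleph Prefecture − 13h = 23:08 UTC (rolling into the previous day, 22 September 2028).
1 March 2028 is a Wednesday, so the first Sunday is March 5 and the fourth is March 26.
1 September 2028 is a Friday, so the first Sunday is September 3 and the fourth is September 24.
At the standard offset (UTC−06:15), 23:08 UTC − 6h15m = 16:53 Yalek Standard Time standard time.
The standard-time date in Yalek Standard Time, 22 September 2028, falls between 26 March and 24 September, so daylight saving is in effect and Yalek Standard Time is at UTC−05:15.
23:08 UTC − 5h15m = 17:53 Yalek Standard Time.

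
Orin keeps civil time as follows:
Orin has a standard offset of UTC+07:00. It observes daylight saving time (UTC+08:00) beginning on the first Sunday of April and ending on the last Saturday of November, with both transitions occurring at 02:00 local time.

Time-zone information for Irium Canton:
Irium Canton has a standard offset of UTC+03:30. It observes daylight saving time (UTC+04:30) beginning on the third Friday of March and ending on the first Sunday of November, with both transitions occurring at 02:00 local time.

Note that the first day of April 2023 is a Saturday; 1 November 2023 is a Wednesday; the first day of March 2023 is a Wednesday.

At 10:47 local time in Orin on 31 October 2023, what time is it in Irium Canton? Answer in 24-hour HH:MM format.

07:17

1 April 2023 is a Saturday, so the first Sunday is April 2.
1 November 2023 is a Wednesday, so Saturdays fall on 4, 11, 18, 25; the last is November 25.
Daylight saving runs 2 April – 25 November; 31 October 2023 is inside that window, so Orin is at UTC+08:00.
10:47 Orin − 8h = 02:47 UTC.
1 March 2023 is a Wednesday, so the first Friday is March 3 and the third is March 17.
1 November 2023 is a Wednesday, so the first Sunday is November 5.
At the standard offset (UTC+03:30), 02:47 UTC + 3h30m = 06:17 Irium Canton standard time.
The standard-time date in Irium Canton, 31 October 2023, lies within the daylight-saving period (17 March – 5 November), so Irium Canton is on daylight time, UTC+04:30.
02:47 UTC + 4h30m = 07:17 Irium Canton.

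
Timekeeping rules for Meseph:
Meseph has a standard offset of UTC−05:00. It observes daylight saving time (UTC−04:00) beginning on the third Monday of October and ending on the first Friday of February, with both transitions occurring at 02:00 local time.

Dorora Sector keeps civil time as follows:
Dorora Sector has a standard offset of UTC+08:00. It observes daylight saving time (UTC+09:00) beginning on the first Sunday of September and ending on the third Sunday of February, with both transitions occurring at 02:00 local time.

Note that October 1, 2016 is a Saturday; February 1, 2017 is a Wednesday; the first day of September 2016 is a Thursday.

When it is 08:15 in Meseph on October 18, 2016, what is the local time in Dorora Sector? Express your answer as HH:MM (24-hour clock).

1 October 2016 is a Saturday, so the first Monday is October 3 and the third is October 17.
1 February 2017 is a Wednesday, so the first Friday is February 3.
October 18, 2016 falls between 17 October 2016 and 3 February 2017, so daylight saving is in effect and Meseph is at UTC−04:00.
08:15 Meseph + 4h = 12:15 UTC.
1 September 2016 is a Thursday, so the first Sunday is September 4.
1 February 2017 is a Wednesday, so the first Sunday is February 5 and the third is February 19.
At the standard offset (UTC+08:00), 12:15 UTC + 8h = 20:15 Dorora Sector standard time.
The standard-time date in Dorora Sector, October 18, 2016, falls between 4 September 2016 and 19 February 2017, so daylight saving is in effect and Dorora Sector is at UTC+09:00.
12:15 UTC + 9h = 21:15 Dorora Sector.

21:15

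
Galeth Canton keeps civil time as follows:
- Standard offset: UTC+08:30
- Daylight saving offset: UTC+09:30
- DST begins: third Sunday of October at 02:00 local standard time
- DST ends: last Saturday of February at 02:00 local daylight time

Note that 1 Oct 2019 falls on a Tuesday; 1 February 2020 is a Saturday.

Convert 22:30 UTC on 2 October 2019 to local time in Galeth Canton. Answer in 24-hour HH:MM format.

07:00

1 October 2019 is a Tuesday, so the first Sunday is October 6 and the third is October 20.
1 February 2020 is a Saturday, so Saturdays fall on 1, 8, 15, 22, 29; the last is February 29.
At the standard offset (UTC+08:30), 22:30 UTC + 8h30m = 07:00 Galeth Canton standard time (rolling into the next day, 3 October 2019).
The standard-time date in Galeth Canton, 3 October 2019, is outside the daylight-saving period (20 October 2019 – 29 February 2020), so Galeth Canton is on standard time, UTC+08:30.
22:30 UTC + 8h30m = 07:00 local (rolling into the next day, 3 October 2019).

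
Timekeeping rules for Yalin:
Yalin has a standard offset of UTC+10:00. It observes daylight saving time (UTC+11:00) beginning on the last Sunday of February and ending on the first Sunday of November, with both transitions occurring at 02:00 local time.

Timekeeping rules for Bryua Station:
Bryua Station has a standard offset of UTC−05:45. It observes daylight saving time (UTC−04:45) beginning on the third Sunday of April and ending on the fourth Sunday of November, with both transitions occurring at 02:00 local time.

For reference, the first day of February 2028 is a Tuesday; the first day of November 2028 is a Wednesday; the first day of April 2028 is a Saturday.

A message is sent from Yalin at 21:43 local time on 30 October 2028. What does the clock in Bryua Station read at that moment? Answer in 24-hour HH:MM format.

1 February 2028 is a Tuesday, so Sundays fall on 6, 13, 20, 27; the last is February 27.
1 November 2028 is a Wednesday, so the first Sunday is November 5.
30 October 2028 falls between 27 February and 5 November, so daylight saving is in effect and Yalin is at UTC+11:00.
21:43 Yalin − 11h = 10:43 UTC.
1 April 2028 is a Saturday, so the first Sunday is April 2 and the third is April 16.
1 November 2028 is a Wednesday, so the first Sunday is November 5 and the fourth is November 26.
At the standard offset (UTC−05:45), 10:43 UTC − 5h45m = 04:58 Bryua Station standard time.
The standard-time date in Bryua Station, 30 October 2028, lies within the daylight-saving period (16 April – 26 November), so Bryua Station is on daylight time, UTC−04:45.
10:43 UTC − 4h45m = 05:58 Bryua Station.

05:58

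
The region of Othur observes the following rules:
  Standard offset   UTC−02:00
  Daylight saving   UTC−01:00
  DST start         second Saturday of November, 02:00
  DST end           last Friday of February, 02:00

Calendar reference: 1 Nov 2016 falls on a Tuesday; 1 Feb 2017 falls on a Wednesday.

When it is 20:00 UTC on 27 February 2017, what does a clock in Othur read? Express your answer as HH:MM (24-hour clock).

18:00

1 November 2016 is a Tuesday, so the first Saturday is November 5 and the second is November 12.
1 February 2017 is a Wednesday, so Fridays fall on 3, 10, 17, 24; the last is February 24.
At the standard offset (UTC−02:00), 20:00 UTC − 2h = 18:00 Othur standard time.
The standard-time date in Othur, 27 February 2017, does not fall between 12 November 2016 and 24 February 2017, so daylight saving is not in effect and Othur is at UTC−02:00.
20:00 UTC − 2h = 18:00 local.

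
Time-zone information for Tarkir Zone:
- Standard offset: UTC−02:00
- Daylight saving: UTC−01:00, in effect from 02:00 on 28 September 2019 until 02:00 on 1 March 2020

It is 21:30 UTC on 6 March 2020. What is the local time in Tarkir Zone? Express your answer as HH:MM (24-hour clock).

19:30

At the standard offset (UTC−02:00), 21:30 UTC − 2h = 19:30 Tarkir Zone standard time.
The standard-time date in Tarkir Zone, 6 March 2020, does not fall between 28 September 2019 and 1 March 2020, so daylight saving is not in effect and Tarkir Zone is at UTC−02:00.
21:30 UTC − 2h = 19:30 local.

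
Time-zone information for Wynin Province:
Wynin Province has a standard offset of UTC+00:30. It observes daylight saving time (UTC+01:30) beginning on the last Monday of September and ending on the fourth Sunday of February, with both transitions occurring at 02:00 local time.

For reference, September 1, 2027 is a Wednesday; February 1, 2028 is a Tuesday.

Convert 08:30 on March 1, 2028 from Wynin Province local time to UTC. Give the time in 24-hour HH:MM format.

1 September 2027 is a Wednesday, so Mondays fall on 6, 13, 20, 27; the last is September 27.
1 February 2028 is a Tuesday, so the first Sunday is February 6 and the fourth is February 27.
Daylight saving runs 27 September 2027 – 27 February 2028; March 1, 2028 is outside that window, so Wynin Province is on standard time at UTC+00:30.
08:30 local − 0h30m = 08:00 UTC.

08:00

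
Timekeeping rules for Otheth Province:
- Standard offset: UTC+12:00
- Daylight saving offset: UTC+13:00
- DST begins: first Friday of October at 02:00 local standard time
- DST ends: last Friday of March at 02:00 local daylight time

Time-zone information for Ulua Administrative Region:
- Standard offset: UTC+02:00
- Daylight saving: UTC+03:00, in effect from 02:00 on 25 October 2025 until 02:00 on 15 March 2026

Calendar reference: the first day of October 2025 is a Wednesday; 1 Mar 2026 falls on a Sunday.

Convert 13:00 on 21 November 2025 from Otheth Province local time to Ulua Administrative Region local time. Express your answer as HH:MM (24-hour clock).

03:00

1 October 2025 is a Wednesday, so the first Friday is October 3.
1 March 2026 is a Sunday, so Fridays fall on 6, 13, 20, 27; the last is March 27.
21 November 2025 falls between 3 October 2025 and 27 March 2026, so daylight saving is in effect and Otheth Province is at UTC+13:00.
13:00 Otheth Province − 13h = 00:00 UTC.
At the standard offset (UTC+02:00), 00:00 UTC + 2h = 02:00 Ulua Administrative Region standard time.
Daylight saving runs 25 October 2025 – 15 March 2026; the standard-time date in Ulua Administrative Region, 21 November 2025, is inside that window, so Ulua Administrative Region is at UTC+03:00.
00:00 UTC + 3h = 03:00 Ulua Administrative Region.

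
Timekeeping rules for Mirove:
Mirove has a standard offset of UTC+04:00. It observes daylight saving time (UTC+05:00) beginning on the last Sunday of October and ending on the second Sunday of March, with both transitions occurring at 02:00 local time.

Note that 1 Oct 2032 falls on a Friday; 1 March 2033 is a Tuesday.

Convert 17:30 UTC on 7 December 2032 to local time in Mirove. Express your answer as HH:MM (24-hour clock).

1 October 2032 is a Friday, so Sundays fall on 3, 10, 17, 24, 31; the last is October 31.
1 March 2033 is a Tuesday, so the first Sunday is March 6 and the second is March 13.
At the standard offset (UTC+04:00), 17:30 UTC + 4h = 21:30 Mirove standard time.
The standard-time date in Mirove, 7 December 2032, falls between 31 October 2032 and 13 March 2033, so daylight saving is in effect and Mirove is at UTC+05:00.
17:30 UTC + 5h = 22:30 local.

22:30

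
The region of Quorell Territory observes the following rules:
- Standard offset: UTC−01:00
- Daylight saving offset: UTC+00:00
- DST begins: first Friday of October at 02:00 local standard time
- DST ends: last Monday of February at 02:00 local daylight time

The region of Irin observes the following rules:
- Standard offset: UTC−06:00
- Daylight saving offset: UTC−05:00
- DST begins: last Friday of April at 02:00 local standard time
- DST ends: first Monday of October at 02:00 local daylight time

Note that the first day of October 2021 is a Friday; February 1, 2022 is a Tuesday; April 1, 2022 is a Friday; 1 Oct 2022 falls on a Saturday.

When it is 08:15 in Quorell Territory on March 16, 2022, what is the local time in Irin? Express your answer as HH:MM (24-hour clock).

03:15

1 October 2021 is a Friday, so the first Friday is October 1.
1 February 2022 is a Tuesday, so Mondays fall on 7, 14, 21, 28; the last is February 28.
March 16, 2022 is outside the daylight-saving period (1 October 2021 – 28 February 2022), so Quorell Territory is on standard time, UTC−01:00.
08:15 Quorell Territory + 1h = 09:15 UTC.
1 April 2022 is a Friday, so Fridays fall on 1, 8, 15, 22, 29; the last is April 29.
1 October 2022 is a Saturday, so the first Monday is October 3.
At the standard offset (UTC−06:00), 09:15 UTC − 6h = 03:15 Irin standard time.
The standard-time date in Irin, March 16, 2022, is outside the daylight-saving period (29 April – 3 October), so Irin is on standard time, UTC−06:00.
09:15 UTC − 6h = 03:15 Irin.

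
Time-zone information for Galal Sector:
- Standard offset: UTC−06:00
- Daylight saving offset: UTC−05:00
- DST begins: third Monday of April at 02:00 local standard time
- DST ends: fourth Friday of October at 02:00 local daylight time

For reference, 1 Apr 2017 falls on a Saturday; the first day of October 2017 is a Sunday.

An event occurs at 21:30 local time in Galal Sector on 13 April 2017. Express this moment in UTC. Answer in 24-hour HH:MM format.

03:30

1 April 2017 is a Saturday, so the first Monday is April 3 and the third is April 17.
1 October 2017 is a Sunday, so the first Friday is October 6 and the fourth is October 27.
Daylight saving runs 17 April – 27 October; 13 April 2017 is outside that window, so Galal Sector is on standard time at UTC−06:00.
21:30 local + 6h = 03:30 UTC (rolling into the next day, 14 April 2017).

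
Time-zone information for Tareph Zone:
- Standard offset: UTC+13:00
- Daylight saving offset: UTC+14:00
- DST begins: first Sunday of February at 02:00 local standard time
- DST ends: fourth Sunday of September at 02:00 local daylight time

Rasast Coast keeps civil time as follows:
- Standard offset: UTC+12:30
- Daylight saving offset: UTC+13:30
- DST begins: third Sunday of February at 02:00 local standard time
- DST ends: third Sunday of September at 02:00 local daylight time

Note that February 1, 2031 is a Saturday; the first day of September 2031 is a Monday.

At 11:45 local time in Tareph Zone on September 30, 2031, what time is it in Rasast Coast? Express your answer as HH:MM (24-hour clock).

11:15

1 February 2031 is a Saturday, so the first Sunday is February 2.
1 September 2031 is a Monday, so the first Sunday is September 7 and the fourth is September 28.
Daylight saving runs 2 February – 28 September; September 30, 2031 is outside that window, so Tareph Zone is on standard time at UTC+13:00.
11:45 Tareph Zone − 13h = 22:45 UTC (rolling into the previous day, 29 September 2031).
1 February 2031 is a Saturday, so the first Sunday is February 2 and the third is February 16.
1 September 2031 is a Monday, so the first Sunday is September 7 and the third is September 21.
At the standard offset (UTC+12:30), 22:45 UTC + 12h30m = 11:15 Rasast Coast standard time (rolling into the next day, 30 September 2031).
Daylight saving runs 16 February – 21 September; the standard-time date in Rasast Coast, September 30, 2031, is outside that window, so Rasast Coast is on standard time at UTC+12:30.
22:45 UTC + 12h30m = 11:15 Rasast Coast (rolling into the next day, 30 September 2031).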